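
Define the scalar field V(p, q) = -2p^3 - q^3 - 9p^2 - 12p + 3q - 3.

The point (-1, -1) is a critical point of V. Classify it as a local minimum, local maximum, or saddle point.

saddle point

The mixed partial ∂²V/∂p∂q is 0, so the Hessian at any point is diag(V_pp, V_qq) = diag(-6(2p + 3), -6q).
At (-1, -1): H = diag(-6, 6).
The eigenvalues have opposite signs, so H is indefinite: a saddle point.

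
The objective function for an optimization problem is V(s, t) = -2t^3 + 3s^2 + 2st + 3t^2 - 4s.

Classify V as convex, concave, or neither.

neither

The term -2t^3 is cubic, so the Hessian is not constant.
∂²V/∂t² = -12t + 6, which takes both signs as t varies (negative for sufficiently large t). A diagonal entry of the Hessian changing sign means the Hessian is neither positive- nor negative-semidefinite on all of R^2.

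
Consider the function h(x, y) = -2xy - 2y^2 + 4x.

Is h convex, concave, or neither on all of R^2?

h is quadratic, so its Hessian is the constant matrix H = [[0, -2], [-2, -4]].
det(H) = -4, tr(H) = -4.
det(H) < 0, so H is indefinite: neither convex nor concave.

neither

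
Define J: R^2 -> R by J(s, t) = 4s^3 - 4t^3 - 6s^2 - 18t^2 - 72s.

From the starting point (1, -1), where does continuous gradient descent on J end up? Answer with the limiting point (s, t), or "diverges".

J is separable, so gradient descent decouples: s follows -∂J/∂s, t follows -∂J/∂t.
∂J/∂s = 12(s - 3)(s + 2); at s=1 this is -72, so s increases.
∂J/∂t = -12t(t + 3); at t=-1 this is 24, so t decreases.
s converges to its nearest critical value 3 (a local min of the s-part); t converges to -3. The iterate converges to (3, -3).

(3, -3)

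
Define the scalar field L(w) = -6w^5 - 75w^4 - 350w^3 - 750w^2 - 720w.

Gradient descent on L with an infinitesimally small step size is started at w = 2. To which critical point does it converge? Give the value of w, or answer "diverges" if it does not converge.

diverges

L'(w) = -30(w + 1)(w + 2)(w + 3)(w + 4), so L'(2) = -10800.
Gradient descent moves in the -L' direction, i.e. w is increasing.
There is no critical point above w=2, and L' keeps the same sign, so the iterate runs off to +∞.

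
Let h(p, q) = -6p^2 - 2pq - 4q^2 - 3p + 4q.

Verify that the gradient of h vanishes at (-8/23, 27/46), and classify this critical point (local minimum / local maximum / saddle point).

∇h = (-12p - 2q - 3, -2p - 8q + 4); substituting (-8/23, 27/46) gives ∇h = (0, 0), so (-8/23, 27/46) is indeed a critical point.
The Hessian of h is constant: H = [[-12, -2], [-2, -8]].
det(H) = (-12)·(-8) − (-2)² = 92.
det(H) > 0 and tr(H) = -20 < 0, so H is negative definite and the point is a local maximum.

local maximum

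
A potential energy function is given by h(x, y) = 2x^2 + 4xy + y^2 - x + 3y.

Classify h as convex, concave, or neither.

neither

h is quadratic, so its Hessian is the constant matrix H = [[4, 4], [4, 2]].
det(H) = -8, tr(H) = 6.
det(H) < 0, so H is indefinite: neither convex nor concave.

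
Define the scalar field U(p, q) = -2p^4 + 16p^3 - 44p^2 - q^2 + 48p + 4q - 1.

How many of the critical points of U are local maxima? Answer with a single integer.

2

U separates as a function of p plus a function of q, so ∇U=0 decouples.
∂U/∂p = -8(p - 3)(p - 2)(p - 1) = 0 at p ∈ {1, 2, 3}; ∂U/∂q = -2(q - 2) = 0 at q ∈ {2}.
The Hessian is diagonal: diag(U_pp, U_qq). Second derivatives: U_pp(1)=-16, U_pp(2)=8, U_pp(3)=-16; U_qq(2)=-2.
Local maxima occur where both diagonal entries negative: (1, 2), (3, 2). Count: 2.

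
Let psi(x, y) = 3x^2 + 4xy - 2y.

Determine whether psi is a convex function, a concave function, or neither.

psi is quadratic, so its Hessian is the constant matrix H = [[6, 4], [4, 0]].
det(H) = -16, tr(H) = 6.
det(H) < 0, so H is indefinite: neither convex nor concave.

neither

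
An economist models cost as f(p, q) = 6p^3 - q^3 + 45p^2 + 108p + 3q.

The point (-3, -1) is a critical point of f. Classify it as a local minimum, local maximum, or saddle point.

saddle point

The mixed partial ∂²f/∂p∂q is 0, so the Hessian at any point is diag(f_pp, f_qq) = diag(18(2p + 5), -6q).
At (-3, -1): H = diag(-18, 6).
The eigenvalues have opposite signs, so H is indefinite: a saddle point.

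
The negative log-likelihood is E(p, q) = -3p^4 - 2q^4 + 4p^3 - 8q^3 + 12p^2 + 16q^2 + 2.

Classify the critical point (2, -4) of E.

local maximum

The mixed partial ∂²E/∂p∂q is 0, so the Hessian at any point is diag(E_pp, E_qq) = diag(12(-3p^2 + 2p + 2), 8(-3q^2 - 6q + 4)).
At (2, -4): H = diag(-72, -160).
Both eigenvalues are negative, so H is negative definite: a local maximum.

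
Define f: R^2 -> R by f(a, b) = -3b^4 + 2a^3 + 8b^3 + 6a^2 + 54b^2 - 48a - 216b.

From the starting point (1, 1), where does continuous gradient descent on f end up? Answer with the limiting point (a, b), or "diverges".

f is separable, so gradient descent decouples: a follows -∂f/∂a, b follows -∂f/∂b.
∂f/∂a = 6(a - 2)(a + 4); at a=1 this is -30, so a increases.
∂f/∂b = -12(b - 3)(b - 2)(b + 3); at b=1 this is -96, so b increases.
a converges to its nearest critical value 2 (a local min of the a-part); b converges to 2. The iterate converges to (2, 2).

(2, 2)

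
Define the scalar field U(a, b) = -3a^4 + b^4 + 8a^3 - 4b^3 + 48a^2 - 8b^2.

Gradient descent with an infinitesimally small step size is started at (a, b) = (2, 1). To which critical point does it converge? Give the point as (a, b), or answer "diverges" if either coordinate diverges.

U is separable, so gradient descent decouples: a follows -∂U/∂a, b follows -∂U/∂b.
∂U/∂a = -12a(a - 4)(a + 2); at a=2 this is 192, so a decreases.
∂U/∂b = 4b(b - 4)(b + 1); at b=1 this is -24, so b increases.
a converges to its nearest critical value 0 (a local min of the a-part); b converges to 4. The iterate converges to (0, 4).

(0, 4)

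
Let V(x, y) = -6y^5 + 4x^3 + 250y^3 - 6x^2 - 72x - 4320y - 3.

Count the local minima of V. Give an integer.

V separates as a function of x plus a function of y, so ∇V=0 decouples.
∂V/∂x = 12(x - 3)(x + 2) = 0 at x ∈ {-2, 3}; ∂V/∂y = -30(y - 4)(y - 3)(y + 3)(y + 4) = 0 at y ∈ {-4, -3, 3, 4}.
The Hessian is diagonal: diag(V_xx, V_yy). Second derivatives: V_xx(-2)=-60, V_xx(3)=60; V_yy(-4)=1680, V_yy(-3)=-1260, V_yy(3)=1260, V_yy(4)=-1680.
Local minima occur where both diagonal entries positive: (3, -4), (3, 3). Count: 2.

2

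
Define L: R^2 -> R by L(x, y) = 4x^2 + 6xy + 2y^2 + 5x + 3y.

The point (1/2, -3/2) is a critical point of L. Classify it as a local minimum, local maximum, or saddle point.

saddle point

The Hessian of L is constant: H = [[8, 6], [6, 4]].
det(H) = 8·4 − 6² = -4.
Since det(H) < 0, H is indefinite and the critical point is a saddle point.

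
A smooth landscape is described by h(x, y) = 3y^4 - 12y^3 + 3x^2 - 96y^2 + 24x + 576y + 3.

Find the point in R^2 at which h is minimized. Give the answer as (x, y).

(-4, -4)

h(x,y) separates as P(x) + Q(y) + 3, so its minimum is min P + min Q + 3.
P'(x) = 6x + 24 vanishes at x ∈ {-4}; Q'(y) = 12(y - 4)(y - 3)(y + 4) vanishes at y ∈ {-4, 3, 4}.
Local minima of P (where P''>0): P(-4)=-48. Local minima of Q: Q(-4)=-2304, Q(4)=768.
So the global minimum of h is P(-4) + Q(-4) + 3 = -48 − 2304 + 3 = -2349, attained at (-4, -4).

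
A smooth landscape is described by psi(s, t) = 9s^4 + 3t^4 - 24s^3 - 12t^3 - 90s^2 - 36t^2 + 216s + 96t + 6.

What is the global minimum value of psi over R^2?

-642

psi(s,t) separates as P(s) + Q(t) + 6, so its minimum is min P + min Q + 6.
P'(s) = 36(s - 3)(s - 1)(s + 2) vanishes at s ∈ {-2, 1, 3}; Q'(t) = 12(t - 4)(t - 1)(t + 2) vanishes at t ∈ {-2, 1, 4}.
Local minima of P (where P''>0): P(-2)=-456, P(3)=-81. Local minima of Q: Q(-2)=-192, Q(4)=-192.
So the global minimum of psi is P(-2) + Q(-2) + 6 = -456 − 192 + 6 = -642, attained at (-2, -2).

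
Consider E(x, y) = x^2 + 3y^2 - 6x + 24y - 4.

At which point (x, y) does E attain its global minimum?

(3, -4)

E(x,y) separates as P(x) + Q(y) − 4, so its minimum is min P + min Q − 4.
P'(x) = 2x - 6 vanishes at x ∈ {3}; Q'(y) = 6y + 24 vanishes at y ∈ {-4}.
Local minima of P (where P''>0): P(3)=-9. Local minima of Q: Q(-4)=-48.
So the global minimum of E is P(3) + Q(-4) − 4 = -9 − 48 − 4 = -61, attained at (3, -4).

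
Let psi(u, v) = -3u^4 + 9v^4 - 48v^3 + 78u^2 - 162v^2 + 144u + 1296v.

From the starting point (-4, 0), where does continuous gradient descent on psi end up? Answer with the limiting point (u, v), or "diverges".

diverges

psi is separable, so gradient descent decouples: u follows -∂psi/∂u, v follows -∂psi/∂v.
∂psi/∂u = -12(u - 4)(u + 1)(u + 3); at u=-4 this is 288, so u decreases.
∂psi/∂v = 36(v - 4)(v - 3)(v + 3); at v=0 this is 1296, so v decreases.
The u-coordinate has no critical point in that direction and runs off to infinity.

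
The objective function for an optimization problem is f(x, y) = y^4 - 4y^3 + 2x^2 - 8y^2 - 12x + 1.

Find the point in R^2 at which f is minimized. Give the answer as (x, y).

f(x,y) separates as P(x) + Q(y) + 1, so its minimum is min P + min Q + 1.
P'(x) = 4x - 12 vanishes at x ∈ {3}; Q'(y) = 4y(y - 4)(y + 1) vanishes at y ∈ {-1, 0, 4}.
Local minima of P (where P''>0): P(3)=-18. Local minima of Q: Q(-1)=-3, Q(4)=-128.
So the global minimum of f is P(3) + Q(4) + 1 = -18 − 128 + 1 = -145, attained at (3, 4).

(3, 4)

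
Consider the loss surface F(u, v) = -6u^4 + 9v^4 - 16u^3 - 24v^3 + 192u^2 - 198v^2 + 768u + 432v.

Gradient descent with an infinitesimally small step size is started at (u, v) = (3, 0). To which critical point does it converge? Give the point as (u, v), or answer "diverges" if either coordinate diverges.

(-2, -3)

F is separable, so gradient descent decouples: u follows -∂F/∂u, v follows -∂F/∂v.
∂F/∂u = -24(u - 4)(u + 2)(u + 4); at u=3 this is 840, so u decreases.
∂F/∂v = 36(v - 4)(v - 1)(v + 3); at v=0 this is 432, so v decreases.
u converges to its nearest critical value -2 (a local min of the u-part); v converges to -3. The iterate converges to (-2, -3).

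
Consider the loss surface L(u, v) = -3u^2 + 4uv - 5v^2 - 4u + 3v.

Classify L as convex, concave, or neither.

concave

L is quadratic, so its Hessian is the constant matrix H = [[-6, 4], [4, -10]].
det(H) = 44, tr(H) = -16.
det(H) > 0 and tr(H) < 0, so H is negative definite everywhere: concave.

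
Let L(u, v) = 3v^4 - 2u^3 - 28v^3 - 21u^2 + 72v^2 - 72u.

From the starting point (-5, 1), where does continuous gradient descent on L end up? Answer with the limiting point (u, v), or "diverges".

(-4, 0)

L is separable, so gradient descent decouples: u follows -∂L/∂u, v follows -∂L/∂v.
∂L/∂u = -6(u + 3)(u + 4); at u=-5 this is -12, so u increases.
∂L/∂v = 12v(v - 4)(v - 3); at v=1 this is 72, so v decreases.
u converges to its nearest critical value -4 (a local min of the u-part); v converges to 0. The iterate converges to (-4, 0).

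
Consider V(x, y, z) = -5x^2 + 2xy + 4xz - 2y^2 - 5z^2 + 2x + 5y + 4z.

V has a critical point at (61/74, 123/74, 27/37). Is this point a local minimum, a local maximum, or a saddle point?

The Hessian is constant: H = [[-10, 2, 4], [2, -4, 0], [4, 0, -10]].
Leading principal minors: Δ₁ = -10, Δ₂ = 36, Δ₃ = -296.
The minors alternate sign starting negative (−, +, −), so H is negative definite: a local maximum.

local maximum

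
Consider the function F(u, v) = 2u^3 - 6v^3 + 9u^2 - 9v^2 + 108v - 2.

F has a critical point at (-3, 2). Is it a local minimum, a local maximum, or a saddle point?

local maximum

The mixed partial ∂²F/∂u∂v is 0, so the Hessian at any point is diag(F_uu, F_vv) = diag(6(2u + 3), -18(2v + 1)).
At (-3, 2): H = diag(-18, -90).
Both eigenvalues are negative, so H is negative definite: a local maximum.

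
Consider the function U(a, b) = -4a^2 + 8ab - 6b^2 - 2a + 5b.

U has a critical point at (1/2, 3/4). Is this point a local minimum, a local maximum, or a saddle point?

The Hessian of U is constant: H = [[-8, 8], [8, -12]].
det(H) = (-8)·(-12) − 8² = 32.
det(H) > 0 and tr(H) = -20 < 0, so H is negative definite and the point is a local maximum.

local maximum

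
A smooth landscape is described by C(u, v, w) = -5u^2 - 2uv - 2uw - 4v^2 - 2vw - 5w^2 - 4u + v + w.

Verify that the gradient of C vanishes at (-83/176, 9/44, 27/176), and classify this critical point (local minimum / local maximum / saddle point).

local maximum

∇C = (-10u - 2v - 2w - 4, -2u - 8v - 2w + 1, -2u - 2v - 10w + 1); substituting (-83/176, 9/44, 27/176) gives ∇C = (0, 0, 0), so (-83/176, 9/44, 27/176) is indeed a critical point.
The Hessian is constant: H = [[-10, -2, -2], [-2, -8, -2], [-2, -2, -10]].
Leading principal minors: Δ₁ = -10, Δ₂ = 76, Δ₃ = -704.
The minors alternate sign starting negative (−, +, −), so H is negative definite: a local maximum.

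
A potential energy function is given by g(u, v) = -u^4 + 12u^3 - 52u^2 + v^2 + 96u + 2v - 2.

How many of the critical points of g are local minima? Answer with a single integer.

1

g separates as a function of u plus a function of v, so ∇g=0 decouples.
∂g/∂u = -4(u - 4)(u - 3)(u - 2) = 0 at u ∈ {2, 3, 4}; ∂g/∂v = 2(v + 1) = 0 at v ∈ {-1}.
The Hessian is diagonal: diag(g_uu, g_vv). Second derivatives: g_uu(2)=-8, g_uu(3)=4, g_uu(4)=-8; g_vv(-1)=2.
Local minima occur where both diagonal entries positive: (3, -1). Count: 1.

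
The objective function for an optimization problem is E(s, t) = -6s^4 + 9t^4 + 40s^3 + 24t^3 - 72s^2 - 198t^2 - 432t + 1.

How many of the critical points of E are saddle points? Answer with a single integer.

5

E separates as a function of s plus a function of t, so ∇E=0 decouples.
∂E/∂s = -24s(s - 3)(s - 2) = 0 at s ∈ {0, 2, 3}; ∂E/∂t = 36(t - 3)(t + 1)(t + 4) = 0 at t ∈ {-4, -1, 3}.
The Hessian is diagonal: diag(E_ss, E_tt). Second derivatives: E_ss(0)=-144, E_ss(2)=48, E_ss(3)=-72; E_tt(-4)=756, E_tt(-1)=-432, E_tt(3)=1008.
Saddle points occur where the two diagonal entries have opposite signs: (0, -4), (0, 3), (2, -1), (3, -4), (3, 3). Count: 5.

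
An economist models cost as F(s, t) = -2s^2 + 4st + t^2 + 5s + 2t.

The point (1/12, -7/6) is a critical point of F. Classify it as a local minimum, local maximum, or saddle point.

The Hessian of F is constant: H = [[-4, 4], [4, 2]].
det(H) = (-4)·2 − 4² = -24.
Since det(H) < 0, H is indefinite and the critical point is a saddle point.

saddle point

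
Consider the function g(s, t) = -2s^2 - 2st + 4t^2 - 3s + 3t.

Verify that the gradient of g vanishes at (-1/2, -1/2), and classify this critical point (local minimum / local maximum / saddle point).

∇g = (-4s - 2t - 3, -2s + 8t + 3); substituting (-1/2, -1/2) gives ∇g = (0, 0), so (-1/2, -1/2) is indeed a critical point.
The Hessian of g is constant: H = [[-4, -2], [-2, 8]].
det(H) = (-4)·8 − (-2)² = -36.
Since det(H) < 0, H is indefinite and the critical point is a saddle point.

saddle point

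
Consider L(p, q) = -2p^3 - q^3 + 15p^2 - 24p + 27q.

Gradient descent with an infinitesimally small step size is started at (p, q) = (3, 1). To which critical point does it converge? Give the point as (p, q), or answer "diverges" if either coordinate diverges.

(1, -3)

L is separable, so gradient descent decouples: p follows -∂L/∂p, q follows -∂L/∂q.
∂L/∂p = -6(p - 4)(p - 1); at p=3 this is 12, so p decreases.
∂L/∂q = -3(q - 3)(q + 3); at q=1 this is 24, so q decreases.
p converges to its nearest critical value 1 (a local min of the p-part); q converges to -3. The iterate converges to (1, -3).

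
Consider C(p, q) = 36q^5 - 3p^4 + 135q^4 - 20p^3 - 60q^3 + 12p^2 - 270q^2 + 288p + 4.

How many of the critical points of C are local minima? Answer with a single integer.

2

C separates as a function of p plus a function of q, so ∇C=0 decouples.
∂C/∂p = -12(p - 2)(p + 3)(p + 4) = 0 at p ∈ {-4, -3, 2}; ∂C/∂q = 180q(q - 1)(q + 1)(q + 3) = 0 at q ∈ {-3, -1, 0, 1}.
The Hessian is diagonal: diag(C_pp, C_qq). Second derivatives: C_pp(-4)=-72, C_pp(-3)=60, C_pp(2)=-360; C_qq(-3)=-4320, C_qq(-1)=720, C_qq(0)=-540, C_qq(1)=1440.
Local minima occur where both diagonal entries positive: (-3, -1), (-3, 1). Count: 2.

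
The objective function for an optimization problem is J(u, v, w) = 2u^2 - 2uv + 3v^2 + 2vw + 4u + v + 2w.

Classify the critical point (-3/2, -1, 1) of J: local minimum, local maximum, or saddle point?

saddle point

The Hessian is constant: H = [[4, -2, 0], [-2, 6, 2], [0, 2, 0]].
Leading principal minors: Δ₁ = 4, Δ₂ = 20, Δ₃ = -16.
The minors fit neither the all-positive nor the alternating-sign pattern, so H is indefinite: a saddle point.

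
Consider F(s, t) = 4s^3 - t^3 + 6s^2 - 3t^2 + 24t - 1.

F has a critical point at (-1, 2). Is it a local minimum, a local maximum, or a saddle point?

The mixed partial ∂²F/∂s∂t is 0, so the Hessian at any point is diag(F_ss, F_tt) = diag(12(2s + 1), -6(t + 1)).
At (-1, 2): H = diag(-12, -18).
Both eigenvalues are negative, so H is negative definite: a local maximum.

local maximum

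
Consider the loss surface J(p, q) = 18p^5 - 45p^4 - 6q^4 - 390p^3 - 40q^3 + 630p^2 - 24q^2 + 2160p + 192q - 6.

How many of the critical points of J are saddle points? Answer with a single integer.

6

J separates as a function of p plus a function of q, so ∇J=0 decouples.
∂J/∂p = 90(p - 4)(p - 2)(p + 1)(p + 3) = 0 at p ∈ {-3, -1, 2, 4}; ∂J/∂q = -24(q - 1)(q + 2)(q + 4) = 0 at q ∈ {-4, -2, 1}.
The Hessian is diagonal: diag(J_pp, J_qq). Second derivatives: J_pp(-3)=-6300, J_pp(-1)=2700, J_pp(2)=-2700, J_pp(4)=6300; J_qq(-4)=-240, J_qq(-2)=144, J_qq(1)=-360.
Saddle points occur where the two diagonal entries have opposite signs: (-3, -2), (-1, -4), (-1, 1), (2, -2), (4, -4), (4, 1). Count: 6.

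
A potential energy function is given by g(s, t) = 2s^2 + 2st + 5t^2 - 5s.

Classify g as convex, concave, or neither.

g is quadratic, so its Hessian is the constant matrix H = [[4, 2], [2, 10]].
det(H) = 36, tr(H) = 14.
det(H) > 0 and tr(H) > 0, so H is positive definite everywhere: convex.

convex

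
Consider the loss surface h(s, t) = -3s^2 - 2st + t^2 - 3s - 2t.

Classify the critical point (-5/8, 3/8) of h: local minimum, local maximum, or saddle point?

saddle point

The Hessian of h is constant: H = [[-6, -2], [-2, 2]].
det(H) = (-6)·2 − (-2)² = -16.
Since det(H) < 0, H is indefinite and the critical point is a saddle point.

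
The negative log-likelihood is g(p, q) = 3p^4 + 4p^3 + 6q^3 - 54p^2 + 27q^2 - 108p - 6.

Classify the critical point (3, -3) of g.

The mixed partial ∂²g/∂p∂q is 0, so the Hessian at any point is diag(g_pp, g_qq) = diag(12(3p^2 + 2p - 9), 18(2q + 3)).
At (3, -3): H = diag(288, -54).
The eigenvalues have opposite signs, so H is indefinite: a saddle point.

saddle point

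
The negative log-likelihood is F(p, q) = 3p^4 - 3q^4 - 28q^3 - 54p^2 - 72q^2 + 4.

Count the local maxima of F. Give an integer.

F separates as a function of p plus a function of q, so ∇F=0 decouples.
∂F/∂p = 12p(p - 3)(p + 3) = 0 at p ∈ {-3, 0, 3}; ∂F/∂q = -12q(q + 3)(q + 4) = 0 at q ∈ {-4, -3, 0}.
The Hessian is diagonal: diag(F_pp, F_qq). Second derivatives: F_pp(-3)=216, F_pp(0)=-108, F_pp(3)=216; F_qq(-4)=-48, F_qq(-3)=36, F_qq(0)=-144.
Local maxima occur where both diagonal entries negative: (0, -4), (0, 0). Count: 2.

2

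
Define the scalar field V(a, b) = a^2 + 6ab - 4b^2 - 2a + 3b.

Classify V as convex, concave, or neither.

neither

V is quadratic, so its Hessian is the constant matrix H = [[2, 6], [6, -8]].
det(H) = -52, tr(H) = -6.
det(H) < 0, so H is indefinite: neither convex nor concave.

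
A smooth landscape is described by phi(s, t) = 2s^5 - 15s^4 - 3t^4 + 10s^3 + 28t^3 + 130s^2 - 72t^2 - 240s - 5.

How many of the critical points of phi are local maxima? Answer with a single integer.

phi separates as a function of s plus a function of t, so ∇phi=0 decouples.
∂phi/∂s = 10(s - 4)(s - 3)(s - 1)(s + 2) = 0 at s ∈ {-2, 1, 3, 4}; ∂phi/∂t = -12t(t - 4)(t - 3) = 0 at t ∈ {0, 3, 4}.
The Hessian is diagonal: diag(phi_ss, phi_tt). Second derivatives: phi_ss(-2)=-900, phi_ss(1)=180, phi_ss(3)=-100, phi_ss(4)=180; phi_tt(0)=-144, phi_tt(3)=36, phi_tt(4)=-48.
Local maxima occur where both diagonal entries negative: (-2, 0), (-2, 4), (3, 0), (3, 4). Count: 4.

4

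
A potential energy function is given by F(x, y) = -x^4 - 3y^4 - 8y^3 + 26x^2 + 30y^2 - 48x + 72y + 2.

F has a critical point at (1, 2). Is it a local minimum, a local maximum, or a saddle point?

The mixed partial ∂²F/∂x∂y is 0, so the Hessian at any point is diag(F_xx, F_yy) = diag(4(-3x^2 + 13), 12(-3y^2 - 4y + 5)).
At (1, 2): H = diag(40, -180).
The eigenvalues have opposite signs, so H is indefinite: a saddle point.

saddle point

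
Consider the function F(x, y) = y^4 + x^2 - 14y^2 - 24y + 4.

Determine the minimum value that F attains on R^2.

-113

F(x,y) separates as P(x) + Q(y) + 4, so its minimum is min P + min Q + 4.
P'(x) = 2x vanishes at x ∈ {0}; Q'(y) = 4(y - 3)(y + 1)(y + 2) vanishes at y ∈ {-2, -1, 3}.
Local minima of P (where P''>0): P(0)=0. Local minima of Q: Q(-2)=8, Q(3)=-117.
So the global minimum of F is P(0) + Q(3) + 4 = 0 − 117 + 4 = -113, attained at (0, 3).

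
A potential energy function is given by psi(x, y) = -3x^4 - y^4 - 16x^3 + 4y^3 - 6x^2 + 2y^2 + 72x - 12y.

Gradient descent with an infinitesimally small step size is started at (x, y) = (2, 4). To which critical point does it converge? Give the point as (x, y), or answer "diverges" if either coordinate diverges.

diverges

psi is separable, so gradient descent decouples: x follows -∂psi/∂x, y follows -∂psi/∂y.
∂psi/∂x = -12(x - 1)(x + 2)(x + 3); at x=2 this is -240, so x increases.
∂psi/∂y = -4(y - 3)(y - 1)(y + 1); at y=4 this is -60, so y increases.
The x-coordinate has no critical point in that direction and runs off to infinity.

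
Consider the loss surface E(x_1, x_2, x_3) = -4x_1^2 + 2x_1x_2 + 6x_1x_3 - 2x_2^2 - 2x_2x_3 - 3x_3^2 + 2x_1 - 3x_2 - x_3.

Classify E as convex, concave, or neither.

concave

E is quadratic, so its Hessian is the constant matrix H = [[-8, 2, 6], [2, -4, -2], [6, -2, -6]].
Leading principal minors: -8, 28, -40.
Signs alternate −, +, − ⇒ H ≺ 0 ⇒ concave.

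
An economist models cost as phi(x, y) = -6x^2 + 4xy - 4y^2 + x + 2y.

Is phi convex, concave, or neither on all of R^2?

phi is quadratic, so its Hessian is the constant matrix H = [[-12, 4], [4, -8]].
det(H) = 80, tr(H) = -20.
det(H) > 0 and tr(H) < 0, so H is negative definite everywhere: concave.

concave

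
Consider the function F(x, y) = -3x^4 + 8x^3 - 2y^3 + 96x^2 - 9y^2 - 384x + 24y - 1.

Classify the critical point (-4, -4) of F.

saddle point

The mixed partial ∂²F/∂x∂y is 0, so the Hessian at any point is diag(F_xx, F_yy) = diag(12(-3x^2 + 4x + 16), -6(2y + 3)).
At (-4, -4): H = diag(-576, 30).
The eigenvalues have opposite signs, so H is indefinite: a saddle point.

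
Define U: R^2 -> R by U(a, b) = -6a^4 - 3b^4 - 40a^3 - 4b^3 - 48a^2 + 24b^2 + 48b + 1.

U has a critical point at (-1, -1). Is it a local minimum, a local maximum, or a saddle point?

local minimum

The mixed partial ∂²U/∂a∂b is 0, so the Hessian at any point is diag(U_aa, U_bb) = diag(-24(3a^2 + 10a + 4), 12(-3b^2 - 2b + 4)).
At (-1, -1): H = diag(72, 36).
Both eigenvalues are positive, so H is positive definite: a local minimum.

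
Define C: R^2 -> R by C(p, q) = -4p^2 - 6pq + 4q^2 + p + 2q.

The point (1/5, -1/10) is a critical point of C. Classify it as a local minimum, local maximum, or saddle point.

The Hessian of C is constant: H = [[-8, -6], [-6, 8]].
det(H) = (-8)·8 − (-6)² = -100.
Since det(H) < 0, H is indefinite and the critical point is a saddle point.

saddle point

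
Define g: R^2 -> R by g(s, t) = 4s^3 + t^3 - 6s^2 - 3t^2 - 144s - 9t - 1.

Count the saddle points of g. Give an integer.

g separates as a function of s plus a function of t, so ∇g=0 decouples.
∂g/∂s = 12(s - 4)(s + 3) = 0 at s ∈ {-3, 4}; ∂g/∂t = 3(t - 3)(t + 1) = 0 at t ∈ {-1, 3}.
The Hessian is diagonal: diag(g_ss, g_tt). Second derivatives: g_ss(-3)=-84, g_ss(4)=84; g_tt(-1)=-12, g_tt(3)=12.
Saddle points occur where the two diagonal entries have opposite signs: (-3, 3), (4, -1). Count: 2.

2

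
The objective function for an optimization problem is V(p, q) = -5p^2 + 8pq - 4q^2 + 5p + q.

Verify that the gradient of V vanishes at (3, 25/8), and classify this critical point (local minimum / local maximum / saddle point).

local maximum

∇V = (-10p + 8q + 5, 8p - 8q + 1); substituting (3, 25/8) gives ∇V = (0, 0), so (3, 25/8) is indeed a critical point.
The Hessian of V is constant: H = [[-10, 8], [8, -8]].
det(H) = (-10)·(-8) − 8² = 16.
det(H) > 0 and tr(H) = -18 < 0, so H is negative definite and the point is a local maximum.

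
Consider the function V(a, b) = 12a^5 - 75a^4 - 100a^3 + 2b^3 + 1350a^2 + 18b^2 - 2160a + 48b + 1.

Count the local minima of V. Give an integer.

V separates as a function of a plus a function of b, so ∇V=0 decouples.
∂V/∂a = 60(a - 4)(a - 3)(a - 1)(a + 3) = 0 at a ∈ {-3, 1, 3, 4}; ∂V/∂b = 6(b + 2)(b + 4) = 0 at b ∈ {-4, -2}.
The Hessian is diagonal: diag(V_aa, V_bb). Second derivatives: V_aa(-3)=-10080, V_aa(1)=1440, V_aa(3)=-720, V_aa(4)=1260; V_bb(-4)=-12, V_bb(-2)=12.
Local minima occur where both diagonal entries positive: (1, -2), (4, -2). Count: 2.

2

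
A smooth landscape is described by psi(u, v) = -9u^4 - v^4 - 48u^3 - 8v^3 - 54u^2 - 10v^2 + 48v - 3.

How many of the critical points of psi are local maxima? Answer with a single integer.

4

psi separates as a function of u plus a function of v, so ∇psi=0 decouples.
∂psi/∂u = -36u(u + 1)(u + 3) = 0 at u ∈ {-3, -1, 0}; ∂psi/∂v = -4(v - 1)(v + 3)(v + 4) = 0 at v ∈ {-4, -3, 1}.
The Hessian is diagonal: diag(psi_uu, psi_vv). Second derivatives: psi_uu(-3)=-216, psi_uu(-1)=72, psi_uu(0)=-108; psi_vv(-4)=-20, psi_vv(-3)=16, psi_vv(1)=-80.
Local maxima occur where both diagonal entries negative: (-3, -4), (-3, 1), (0, -4), (0, 1). Count: 4.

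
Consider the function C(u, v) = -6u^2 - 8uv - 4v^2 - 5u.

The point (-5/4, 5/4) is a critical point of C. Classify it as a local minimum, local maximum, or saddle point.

local maximum

The Hessian of C is constant: H = [[-12, -8], [-8, -8]].
det(H) = (-12)·(-8) − (-8)² = 32.
det(H) > 0 and tr(H) = -20 < 0, so H is negative definite and the point is a local maximum.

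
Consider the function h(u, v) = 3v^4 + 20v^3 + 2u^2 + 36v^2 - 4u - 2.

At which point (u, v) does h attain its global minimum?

(1, 0)

h(u,v) separates as P(u) + Q(v) − 2, so its minimum is min P + min Q − 2.
P'(u) = 4u - 4 vanishes at u ∈ {1}; Q'(v) = 12v(v + 2)(v + 3) vanishes at v ∈ {-3, -2, 0}.
Local minima of P (where P''>0): P(1)=-2. Local minima of Q: Q(-3)=27, Q(0)=0.
So the global minimum of h is P(1) + Q(0) − 2 = -2 + 0 − 2 = -4, attained at (1, 0).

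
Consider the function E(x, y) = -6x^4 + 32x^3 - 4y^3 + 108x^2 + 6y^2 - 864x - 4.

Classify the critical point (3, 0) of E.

local minimum

The mixed partial ∂²E/∂x∂y is 0, so the Hessian at any point is diag(E_xx, E_yy) = diag(24(-3x^2 + 8x + 9), 12(-2y + 1)).
At (3, 0): H = diag(144, 12).
Both eigenvalues are positive, so H is positive definite: a local minimum.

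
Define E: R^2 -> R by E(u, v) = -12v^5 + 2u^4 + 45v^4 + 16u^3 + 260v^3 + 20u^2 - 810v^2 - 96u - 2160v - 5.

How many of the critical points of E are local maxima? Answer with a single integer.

E separates as a function of u plus a function of v, so ∇E=0 decouples.
∂E/∂u = 8(u - 1)(u + 3)(u + 4) = 0 at u ∈ {-4, -3, 1}; ∂E/∂v = -60(v - 4)(v - 3)(v + 1)(v + 3) = 0 at v ∈ {-3, -1, 3, 4}.
The Hessian is diagonal: diag(E_uu, E_vv). Second derivatives: E_uu(-4)=40, E_uu(-3)=-32, E_uu(1)=160; E_vv(-3)=5040, E_vv(-1)=-2400, E_vv(3)=1440, E_vv(4)=-2100.
Local maxima occur where both diagonal entries negative: (-3, -1), (-3, 4). Count: 2.

2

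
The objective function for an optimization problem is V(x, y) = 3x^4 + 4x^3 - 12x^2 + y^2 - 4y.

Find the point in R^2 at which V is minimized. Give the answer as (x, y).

V(x,y) separates as P(x) + Q(y), so its minimum is min P + min Q.
P'(x) = 12x(x - 1)(x + 2) vanishes at x ∈ {-2, 0, 1}; Q'(y) = 2y - 4 vanishes at y ∈ {2}.
Local minima of P (where P''>0): P(-2)=-32, P(1)=-5. Local minima of Q: Q(2)=-4.
So the global minimum of V is P(-2) + Q(2) = -32 − 4 = -36, attained at (-2, 2).

(-2, 2)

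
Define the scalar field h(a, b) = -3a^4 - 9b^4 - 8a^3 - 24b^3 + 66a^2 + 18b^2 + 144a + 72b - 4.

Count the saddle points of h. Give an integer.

h separates as a function of a plus a function of b, so ∇h=0 decouples.
∂h/∂a = -12(a - 3)(a + 1)(a + 4) = 0 at a ∈ {-4, -1, 3}; ∂h/∂b = -36(b - 1)(b + 1)(b + 2) = 0 at b ∈ {-2, -1, 1}.
The Hessian is diagonal: diag(h_aa, h_bb). Second derivatives: h_aa(-4)=-252, h_aa(-1)=144, h_aa(3)=-336; h_bb(-2)=-108, h_bb(-1)=72, h_bb(1)=-216.
Saddle points occur where the two diagonal entries have opposite signs: (-4, -1), (-1, -2), (-1, 1), (3, -1). Count: 4.

4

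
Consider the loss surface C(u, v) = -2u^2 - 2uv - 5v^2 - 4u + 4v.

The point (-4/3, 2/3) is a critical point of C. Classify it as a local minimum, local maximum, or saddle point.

The Hessian of C is constant: H = [[-4, -2], [-2, -10]].
det(H) = (-4)·(-10) − (-2)² = 36.
det(H) > 0 and tr(H) = -14 < 0, so H is negative definite and the point is a local maximum.

local maximum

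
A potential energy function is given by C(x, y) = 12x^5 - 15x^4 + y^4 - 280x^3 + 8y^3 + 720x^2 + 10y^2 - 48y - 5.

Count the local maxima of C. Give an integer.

C separates as a function of x plus a function of y, so ∇C=0 decouples.
∂C/∂x = 60x(x - 3)(x - 2)(x + 4) = 0 at x ∈ {-4, 0, 2, 3}; ∂C/∂y = 4(y - 1)(y + 3)(y + 4) = 0 at y ∈ {-4, -3, 1}.
The Hessian is diagonal: diag(C_xx, C_yy). Second derivatives: C_xx(-4)=-10080, C_xx(0)=1440, C_xx(2)=-720, C_xx(3)=1260; C_yy(-4)=20, C_yy(-3)=-16, C_yy(1)=80.
Local maxima occur where both diagonal entries negative: (-4, -3), (2, -3). Count: 2.

2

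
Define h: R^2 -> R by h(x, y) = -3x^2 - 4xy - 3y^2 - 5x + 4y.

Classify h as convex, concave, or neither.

h is quadratic, so its Hessian is the constant matrix H = [[-6, -4], [-4, -6]].
det(H) = 20, tr(H) = -12.
det(H) > 0 and tr(H) < 0, so H is negative definite everywhere: concave.

concave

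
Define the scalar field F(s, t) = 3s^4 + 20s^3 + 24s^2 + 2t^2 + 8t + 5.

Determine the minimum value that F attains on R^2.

-131

F(s,t) separates as P(s) + Q(t) + 5, so its minimum is min P + min Q + 5.
P'(s) = 12s(s + 1)(s + 4) vanishes at s ∈ {-4, -1, 0}; Q'(t) = 4(t + 2) vanishes at t ∈ {-2}.
Local minima of P (where P''>0): P(-4)=-128, P(0)=0. Local minima of Q: Q(-2)=-8.
So the global minimum of F is P(-4) + Q(-2) + 5 = -128 − 8 + 5 = -131, attained at (-4, -2).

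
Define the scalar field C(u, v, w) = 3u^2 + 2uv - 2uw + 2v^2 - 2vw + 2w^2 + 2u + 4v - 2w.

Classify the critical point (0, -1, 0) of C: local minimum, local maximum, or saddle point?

local minimum

The Hessian is constant: H = [[6, 2, -2], [2, 4, -2], [-2, -2, 4]].
Leading principal minors: Δ₁ = 6, Δ₂ = 20, Δ₃ = 56.
All leading minors are positive, so H is positive definite: a local minimum.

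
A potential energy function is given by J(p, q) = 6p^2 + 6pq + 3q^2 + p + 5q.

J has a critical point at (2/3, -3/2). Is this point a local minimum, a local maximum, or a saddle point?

local minimum

The Hessian of J is constant: H = [[12, 6], [6, 6]].
det(H) = 12·6 − 6² = 36.
det(H) > 0 and tr(H) = 18 > 0, so H is positive definite and the point is a local minimum.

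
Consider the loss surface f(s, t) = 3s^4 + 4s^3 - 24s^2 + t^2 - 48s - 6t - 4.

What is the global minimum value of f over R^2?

-125

f(s,t) separates as P(s) + Q(t) − 4, so its minimum is min P + min Q − 4.
P'(s) = 12(s - 2)(s + 1)(s + 2) vanishes at s ∈ {-2, -1, 2}; Q'(t) = 2(t - 3) vanishes at t ∈ {3}.
Local minima of P (where P''>0): P(-2)=16, P(2)=-112. Local minima of Q: Q(3)=-9.
So the global minimum of f is P(2) + Q(3) − 4 = -112 − 9 − 4 = -125, attained at (2, 3).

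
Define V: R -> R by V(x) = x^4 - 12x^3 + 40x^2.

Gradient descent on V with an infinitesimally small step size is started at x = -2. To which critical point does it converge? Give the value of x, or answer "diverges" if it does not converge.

0

V'(x) = 4x(x - 5)(x - 4), so V'(-2) = -336.
Gradient descent moves in the -V' direction, i.e. x is increasing.
The nearest critical point in that direction is x = 0, where V'' = 80 > 0 (a local minimum). The iterate converges there.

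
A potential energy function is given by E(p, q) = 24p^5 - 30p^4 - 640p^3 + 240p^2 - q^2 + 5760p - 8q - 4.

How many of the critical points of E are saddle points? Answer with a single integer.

E separates as a function of p plus a function of q, so ∇E=0 decouples.
∂E/∂p = 120(p - 4)(p - 2)(p + 2)(p + 3) = 0 at p ∈ {-3, -2, 2, 4}; ∂E/∂q = -2(q + 4) = 0 at q ∈ {-4}.
The Hessian is diagonal: diag(E_pp, E_qq). Second derivatives: E_pp(-3)=-4200, E_pp(-2)=2880, E_pp(2)=-4800, E_pp(4)=10080; E_qq(-4)=-2.
Saddle points occur where the two diagonal entries have opposite signs: (-2, -4), (4, -4). Count: 2.

2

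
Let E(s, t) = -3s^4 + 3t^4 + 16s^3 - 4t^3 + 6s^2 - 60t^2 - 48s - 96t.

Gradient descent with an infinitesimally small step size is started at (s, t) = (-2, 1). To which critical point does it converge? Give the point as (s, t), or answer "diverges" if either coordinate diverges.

diverges

E is separable, so gradient descent decouples: s follows -∂E/∂s, t follows -∂E/∂t.
∂E/∂s = -12(s - 4)(s - 1)(s + 1); at s=-2 this is 216, so s decreases.
∂E/∂t = 12(t - 4)(t + 1)(t + 2); at t=1 this is -216, so t increases.
The s-coordinate has no critical point in that direction and runs off to infinity.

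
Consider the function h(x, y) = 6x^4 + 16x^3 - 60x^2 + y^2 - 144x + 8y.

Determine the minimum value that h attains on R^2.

h(x,y) separates as P(x) + Q(y), so its minimum is min P + min Q.
P'(x) = 24(x - 2)(x + 1)(x + 3) vanishes at x ∈ {-3, -1, 2}; Q'(y) = 2y + 8 vanishes at y ∈ {-4}.
Local minima of P (where P''>0): P(-3)=-54, P(2)=-304. Local minima of Q: Q(-4)=-16.
So the global minimum of h is P(2) + Q(-4) = -304 − 16 = -320, attained at (2, -4).

-320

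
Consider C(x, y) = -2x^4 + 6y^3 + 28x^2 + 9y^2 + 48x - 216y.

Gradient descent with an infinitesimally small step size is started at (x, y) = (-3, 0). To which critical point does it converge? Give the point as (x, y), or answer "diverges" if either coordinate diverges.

C is separable, so gradient descent decouples: x follows -∂C/∂x, y follows -∂C/∂y.
∂C/∂x = -8(x - 3)(x + 1)(x + 2); at x=-3 this is 96, so x decreases.
∂C/∂y = 18(y - 3)(y + 4); at y=0 this is -216, so y increases.
The x-coordinate has no critical point in that direction and runs off to infinity.

diverges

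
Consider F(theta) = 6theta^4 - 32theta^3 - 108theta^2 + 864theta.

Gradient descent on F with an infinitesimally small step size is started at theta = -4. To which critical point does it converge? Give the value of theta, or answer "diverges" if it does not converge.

F'(theta) = 24(theta - 4)(theta - 3)(theta + 3), so F'(-4) = -1344.
Gradient descent moves in the -F' direction, i.e. theta is increasing.
The nearest critical point in that direction is theta = -3, where F'' = 1008 > 0 (a local minimum). The iterate converges there.

-3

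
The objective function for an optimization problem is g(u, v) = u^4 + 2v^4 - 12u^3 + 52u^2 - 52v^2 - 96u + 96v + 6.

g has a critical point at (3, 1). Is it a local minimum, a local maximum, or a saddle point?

local maximum

The mixed partial ∂²g/∂u∂v is 0, so the Hessian at any point is diag(g_uu, g_vv) = diag(4(3u^2 - 18u + 26), 8(3v^2 - 13)).
At (3, 1): H = diag(-4, -80).
Both eigenvalues are negative, so H is negative definite: a local maximum.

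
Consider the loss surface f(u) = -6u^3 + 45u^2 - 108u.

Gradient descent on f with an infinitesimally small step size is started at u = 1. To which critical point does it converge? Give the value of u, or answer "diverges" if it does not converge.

2

f'(u) = -18(u - 3)(u - 2), so f'(1) = -36.
Gradient descent moves in the -f' direction, i.e. u is increasing.
The nearest critical point in that direction is u = 2, where f'' = 18 > 0 (a local minimum). The iterate converges there.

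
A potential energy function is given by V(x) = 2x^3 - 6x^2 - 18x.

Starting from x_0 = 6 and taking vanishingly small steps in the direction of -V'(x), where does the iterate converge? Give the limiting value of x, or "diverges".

3

V'(x) = 6(x - 3)(x + 1), so V'(6) = 126.
Gradient descent moves in the -V' direction, i.e. x is decreasing.
The nearest critical point in that direction is x = 3, where V'' = 24 > 0 (a local minimum). The iterate converges there.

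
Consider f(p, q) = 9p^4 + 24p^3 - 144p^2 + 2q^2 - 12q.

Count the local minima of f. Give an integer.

2

f separates as a function of p plus a function of q, so ∇f=0 decouples.
∂f/∂p = 36p(p - 2)(p + 4) = 0 at p ∈ {-4, 0, 2}; ∂f/∂q = 4(q - 3) = 0 at q ∈ {3}.
The Hessian is diagonal: diag(f_pp, f_qq). Second derivatives: f_pp(-4)=864, f_pp(0)=-288, f_pp(2)=432; f_qq(3)=4.
Local minima occur where both diagonal entries positive: (-4, 3), (2, 3). Count: 2.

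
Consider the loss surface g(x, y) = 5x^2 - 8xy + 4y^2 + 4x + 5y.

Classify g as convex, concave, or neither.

g is quadratic, so its Hessian is the constant matrix H = [[10, -8], [-8, 8]].
det(H) = 16, tr(H) = 18.
det(H) > 0 and tr(H) > 0, so H is positive definite everywhere: convex.

convex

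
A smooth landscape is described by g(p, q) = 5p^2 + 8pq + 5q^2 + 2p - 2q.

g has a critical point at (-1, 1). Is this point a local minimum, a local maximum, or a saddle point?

The Hessian of g is constant: H = [[10, 8], [8, 10]].
det(H) = 10·10 − 8² = 36.
det(H) > 0 and tr(H) = 20 > 0, so H is positive definite and the point is a local minimum.

local minimum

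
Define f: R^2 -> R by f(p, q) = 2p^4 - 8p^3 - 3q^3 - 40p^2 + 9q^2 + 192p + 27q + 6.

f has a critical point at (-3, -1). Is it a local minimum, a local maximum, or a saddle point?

The mixed partial ∂²f/∂p∂q is 0, so the Hessian at any point is diag(f_pp, f_qq) = diag(8(3p^2 - 6p - 10), 18(-q + 1)).
At (-3, -1): H = diag(280, 36).
Both eigenvalues are positive, so H is positive definite: a local minimum.

local minimum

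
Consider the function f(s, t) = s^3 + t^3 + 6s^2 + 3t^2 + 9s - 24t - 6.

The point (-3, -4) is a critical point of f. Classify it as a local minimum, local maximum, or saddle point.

The mixed partial ∂²f/∂s∂t is 0, so the Hessian at any point is diag(f_ss, f_tt) = diag(6(s + 2), 6(t + 1)).
At (-3, -4): H = diag(-6, -18).
Both eigenvalues are negative, so H is negative definite: a local maximum.

local maximum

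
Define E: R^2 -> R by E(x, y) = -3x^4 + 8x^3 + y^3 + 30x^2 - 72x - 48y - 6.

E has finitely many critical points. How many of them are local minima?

E separates as a function of x plus a function of y, so ∇E=0 decouples.
∂E/∂x = -12(x - 3)(x - 1)(x + 2) = 0 at x ∈ {-2, 1, 3}; ∂E/∂y = 3(y - 4)(y + 4) = 0 at y ∈ {-4, 4}.
The Hessian is diagonal: diag(E_xx, E_yy). Second derivatives: E_xx(-2)=-180, E_xx(1)=72, E_xx(3)=-120; E_yy(-4)=-24, E_yy(4)=24.
Local minima occur where both diagonal entries positive: (1, 4). Count: 1.

1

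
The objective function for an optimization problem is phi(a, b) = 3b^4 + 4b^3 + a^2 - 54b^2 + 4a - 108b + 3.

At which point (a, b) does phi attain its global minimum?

phi(a,b) separates as P(a) + Q(b) + 3, so its minimum is min P + min Q + 3.
P'(a) = 2a + 4 vanishes at a ∈ {-2}; Q'(b) = 12(b - 3)(b + 1)(b + 3) vanishes at b ∈ {-3, -1, 3}.
Local minima of P (where P''>0): P(-2)=-4. Local minima of Q: Q(-3)=-27, Q(3)=-459.
So the global minimum of phi is P(-2) + Q(3) + 3 = -4 − 459 + 3 = -460, attained at (-2, 3).

(-2, 3)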